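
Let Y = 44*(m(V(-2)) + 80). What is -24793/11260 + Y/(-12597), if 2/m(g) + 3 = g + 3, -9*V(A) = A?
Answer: -356411581/141842220 ≈ -2.5127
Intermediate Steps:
V(A) = -A/9
m(g) = 2/g (m(g) = 2/(-3 + (g + 3)) = 2/(-3 + (3 + g)) = 2/g)
Y = 3916 (Y = 44*(2/((-1/9*(-2))) + 80) = 44*(2/(2/9) + 80) = 44*(2*(9/2) + 80) = 44*(9 + 80) = 44*89 = 3916)
-24793/11260 + Y/(-12597) = -24793/11260 + 3916/(-12597) = -24793*1/11260 + 3916*(-1/12597) = -24793/11260 - 3916/12597 = -356411581/141842220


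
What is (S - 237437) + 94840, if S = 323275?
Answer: 180678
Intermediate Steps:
(S - 237437) + 94840 = (323275 - 237437) + 94840 = 85838 + 94840 = 180678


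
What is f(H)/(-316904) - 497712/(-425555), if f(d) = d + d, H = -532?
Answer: 2824637753/2408215745 ≈ 1.1729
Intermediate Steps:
f(d) = 2*d
f(H)/(-316904) - 497712/(-425555) = (2*(-532))/(-316904) - 497712/(-425555) = -1064*(-1/316904) - 497712*(-1/425555) = 19/5659 + 497712/425555 = 2824637753/2408215745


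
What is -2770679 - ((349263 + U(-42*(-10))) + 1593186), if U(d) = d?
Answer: -4713548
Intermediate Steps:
-2770679 - ((349263 + U(-42*(-10))) + 1593186) = -2770679 - ((349263 - 42*(-10)) + 1593186) = -2770679 - ((349263 + 420) + 1593186) = -2770679 - (349683 + 1593186) = -2770679 - 1*1942869 = -2770679 - 1942869 = -4713548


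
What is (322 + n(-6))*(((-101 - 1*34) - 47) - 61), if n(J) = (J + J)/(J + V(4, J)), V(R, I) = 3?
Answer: -79218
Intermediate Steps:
n(J) = 2*J/(3 + J) (n(J) = (J + J)/(J + 3) = (2*J)/(3 + J) = 2*J/(3 + J))
(322 + n(-6))*(((-101 - 1*34) - 47) - 61) = (322 + 2*(-6)/(3 - 6))*(((-101 - 1*34) - 47) - 61) = (322 + 2*(-6)/(-3))*(((-101 - 34) - 47) - 61) = (322 + 2*(-6)*(-⅓))*((-135 - 47) - 61) = (322 + 4)*(-182 - 61) = 326*(-243) = -79218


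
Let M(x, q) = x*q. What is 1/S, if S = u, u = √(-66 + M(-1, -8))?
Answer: -I*√58/58 ≈ -0.13131*I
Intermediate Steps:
M(x, q) = q*x
u = I*√58 (u = √(-66 - 8*(-1)) = √(-66 + 8) = √(-58) = I*√58 ≈ 7.6158*I)
S = I*√58 ≈ 7.6158*I
1/S = 1/(I*√58) = -I*√58/58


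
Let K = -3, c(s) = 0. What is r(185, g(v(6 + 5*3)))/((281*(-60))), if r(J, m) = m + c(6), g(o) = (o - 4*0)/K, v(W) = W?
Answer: 7/16860 ≈ 0.00041518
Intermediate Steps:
g(o) = -o/3 (g(o) = (o - 4*0)/(-3) = (o + 0)*(-1/3) = o*(-1/3) = -o/3)
r(J, m) = m (r(J, m) = m + 0 = m)
r(185, g(v(6 + 5*3)))/((281*(-60))) = (-(6 + 5*3)/3)/((281*(-60))) = -(6 + 15)/3/(-16860) = -1/3*21*(-1/16860) = -7*(-1/16860) = 7/16860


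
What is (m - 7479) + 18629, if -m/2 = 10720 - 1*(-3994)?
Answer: -18278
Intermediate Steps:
m = -29428 (m = -2*(10720 - 1*(-3994)) = -2*(10720 + 3994) = -2*14714 = -29428)
(m - 7479) + 18629 = (-29428 - 7479) + 18629 = -36907 + 18629 = -18278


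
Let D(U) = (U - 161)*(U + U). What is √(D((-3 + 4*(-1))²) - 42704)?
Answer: 4*I*√3355 ≈ 231.69*I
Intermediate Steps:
D(U) = 2*U*(-161 + U) (D(U) = (-161 + U)*(2*U) = 2*U*(-161 + U))
√(D((-3 + 4*(-1))²) - 42704) = √(2*(-3 + 4*(-1))²*(-161 + (-3 + 4*(-1))²) - 42704) = √(2*(-3 - 4)²*(-161 + (-3 - 4)²) - 42704) = √(2*(-7)²*(-161 + (-7)²) - 42704) = √(2*49*(-161 + 49) - 42704) = √(2*49*(-112) - 42704) = √(-10976 - 42704) = √(-53680) = 4*I*√3355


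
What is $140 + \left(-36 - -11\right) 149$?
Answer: $-3585$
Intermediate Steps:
$140 + \left(-36 - -11\right) 149 = 140 + \left(-36 + 11\right) 149 = 140 - 3725 = -3585$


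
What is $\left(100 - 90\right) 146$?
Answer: $1460$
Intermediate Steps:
$\left(100 - 90\right) 146 = 10 \cdot 146 = 1460$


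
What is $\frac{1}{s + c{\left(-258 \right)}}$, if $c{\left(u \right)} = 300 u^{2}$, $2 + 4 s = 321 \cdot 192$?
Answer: $\frac{2}{39969215} \approx 5.0039 \cdot 10^{-8}$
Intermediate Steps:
$s = \frac{30815}{2}$ ($s = - \frac{1}{2} + \frac{321 \cdot 192}{4} = - \frac{1}{2} + \frac{1}{4} \cdot 61632 = - \frac{1}{2} + 15408 = \frac{30815}{2} \approx 15408.0$)
$\frac{1}{s + c{\left(-258 \right)}} = \frac{1}{\frac{30815}{2} + 300 \left(-258\right)^{2}} = \frac{1}{\frac{30815}{2} + 300 \cdot 66564} = \frac{1}{\frac{30815}{2} + 19969200} = \frac{1}{\frac{39969215}{2}} = \frac{2}{39969215}$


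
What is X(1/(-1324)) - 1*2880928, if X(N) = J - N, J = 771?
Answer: -3813327867/1324 ≈ -2.8802e+6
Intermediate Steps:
X(N) = 771 - N
X(1/(-1324)) - 1*2880928 = (771 - 1/(-1324)) - 1*2880928 = (771 - 1*(-1/1324)) - 2880928 = (771 + 1/1324) - 2880928 = 1020805/1324 - 2880928 = -3813327867/1324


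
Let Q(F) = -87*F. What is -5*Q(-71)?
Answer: -30885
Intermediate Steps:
-5*Q(-71) = -(-435)*(-71) = -5*6177 = -30885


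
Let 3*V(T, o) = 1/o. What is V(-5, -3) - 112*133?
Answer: -134065/9 ≈ -14896.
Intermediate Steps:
V(T, o) = 1/(3*o)
V(-5, -3) - 112*133 = (1/3)/(-3) - 112*133 = (1/3)*(-1/3) - 14896 = -1/9 - 14896 = -134065/9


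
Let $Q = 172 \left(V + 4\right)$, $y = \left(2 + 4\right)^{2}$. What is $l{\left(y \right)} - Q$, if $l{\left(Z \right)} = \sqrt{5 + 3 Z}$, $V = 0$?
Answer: $-688 + \sqrt{113} \approx -677.37$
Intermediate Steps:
$y = 36$ ($y = 6^{2} = 36$)
$Q = 688$ ($Q = 172 \left(0 + 4\right) = 172 \cdot 4 = 688$)
$l{\left(y \right)} - Q = \sqrt{5 + 3 \cdot 36} - 688 = \sqrt{5 + 108} - 688 = \sqrt{113} - 688 = -688 + \sqrt{113}$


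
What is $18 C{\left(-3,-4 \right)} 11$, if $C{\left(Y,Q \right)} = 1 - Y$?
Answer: $792$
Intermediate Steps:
$18 C{\left(-3,-4 \right)} 11 = 18 \left(1 - -3\right) 11 = 18 \left(1 + 3\right) 11 = 18 \cdot 4 \cdot 11 = 72 \cdot 11 = 792$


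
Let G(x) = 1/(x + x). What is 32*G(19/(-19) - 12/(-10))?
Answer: 80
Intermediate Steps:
G(x) = 1/(2*x)
32*G(19/(-19) - 12/(-10)) = 32*(1/(2*(19/(-19) - 12/(-10)))) = 32*(1/(2*(19*(-1/19) - 12*(-⅒)))) = 32*(1/(2*(-1 + 6/5))) = 32*(1/(2*(⅕))) = 32*((½)*5) = 32*(5/2) = 80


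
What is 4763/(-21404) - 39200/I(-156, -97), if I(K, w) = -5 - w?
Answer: -209868749/492292 ≈ -426.31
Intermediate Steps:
4763/(-21404) - 39200/I(-156, -97) = 4763/(-21404) - 39200/(-5 - 1*(-97)) = 4763*(-1/21404) - 39200/(-5 + 97) = -4763/21404 - 39200/92 = -4763/21404 - 39200*1/92 = -4763/21404 - 9800/23 = -209868749/492292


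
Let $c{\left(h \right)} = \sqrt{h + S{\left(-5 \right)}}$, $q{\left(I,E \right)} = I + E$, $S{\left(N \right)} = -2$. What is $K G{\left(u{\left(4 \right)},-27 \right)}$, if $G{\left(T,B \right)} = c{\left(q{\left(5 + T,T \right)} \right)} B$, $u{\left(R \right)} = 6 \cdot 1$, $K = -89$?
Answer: $2403 \sqrt{15} \approx 9306.8$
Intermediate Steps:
$u{\left(R \right)} = 6$
$q{\left(I,E \right)} = E + I$
$c{\left(h \right)} = \sqrt{-2 + h}$ ($c{\left(h \right)} = \sqrt{h - 2} = \sqrt{-2 + h}$)
$G{\left(T,B \right)} = B \sqrt{3 + 2 T}$ ($G{\left(T,B \right)} = \sqrt{-2 + \left(T + \left(5 + T\right)\right)} B = \sqrt{-2 + \left(5 + 2 T\right)} B = \sqrt{3 + 2 T} B = B \sqrt{3 + 2 T}$)
$K G{\left(u{\left(4 \right)},-27 \right)} = - 89 \left(- 27 \sqrt{3 + 2 \cdot 6}\right) = - 89 \left(- 27 \sqrt{3 + 12}\right) = - 89 \left(- 27 \sqrt{15}\right) = 2403 \sqrt{15}$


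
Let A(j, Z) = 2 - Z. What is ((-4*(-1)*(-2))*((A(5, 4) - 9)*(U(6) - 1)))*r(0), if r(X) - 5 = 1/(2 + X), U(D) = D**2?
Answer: 16940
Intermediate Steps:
r(X) = 5 + 1/(2 + X)
((-4*(-1)*(-2))*((A(5, 4) - 9)*(U(6) - 1)))*r(0) = ((-4*(-1)*(-2))*(((2 - 1*4) - 9)*(6**2 - 1)))*((11 + 5*0)/(2 + 0)) = ((4*(-2))*(((2 - 4) - 9)*(36 - 1)))*((11 + 0)/2) = (-8*(-2 - 9)*35)*((1/2)*11) = -(-88)*35*(11/2) = -8*(-385)*(11/2) = 3080*(11/2) = 16940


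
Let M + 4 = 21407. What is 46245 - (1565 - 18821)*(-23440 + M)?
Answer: -35104227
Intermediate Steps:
M = 21403 (M = -4 + 21407 = 21403)
46245 - (1565 - 18821)*(-23440 + M) = 46245 - (1565 - 18821)*(-23440 + 21403) = 46245 - (-17256)*(-2037) = 46245 - 1*35150472 = 46245 - 35150472 = -35104227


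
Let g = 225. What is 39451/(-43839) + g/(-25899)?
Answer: -343868408/378462087 ≈ -0.90859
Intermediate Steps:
39451/(-43839) + g/(-25899) = 39451/(-43839) + 225/(-25899) = 39451*(-1/43839) + 225*(-1/25899) = -39451/43839 - 75/8633 = -343868408/378462087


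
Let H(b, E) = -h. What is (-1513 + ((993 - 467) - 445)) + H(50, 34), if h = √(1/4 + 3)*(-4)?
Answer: -1432 + 2*√13 ≈ -1424.8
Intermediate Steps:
h = -2*√13 (h = √(¼ + 3)*(-4) = √(13/4)*(-4) = (√13/2)*(-4) = -2*√13 ≈ -7.2111)
H(b, E) = 2*√13 (H(b, E) = -(-2)*√13 = 2*√13)
(-1513 + ((993 - 467) - 445)) + H(50, 34) = (-1513 + ((993 - 467) - 445)) + 2*√13 = (-1513 + (526 - 445)) + 2*√13 = (-1513 + 81) + 2*√13 = -1432 + 2*√13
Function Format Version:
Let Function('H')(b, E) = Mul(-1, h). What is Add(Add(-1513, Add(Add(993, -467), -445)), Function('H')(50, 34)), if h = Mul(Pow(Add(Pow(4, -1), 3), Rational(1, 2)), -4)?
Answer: Add(-1432, Mul(2, Pow(13, Rational(1, 2)))) ≈ -1424.8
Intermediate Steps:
h = Mul(-2, Pow(13, Rational(1, 2))) (h = Mul(Pow(Add(Rational(1, 4), 3), Rational(1, 2)), -4) = Mul(Pow(Rational(13, 4), Rational(1, 2)), -4) = Mul(Mul(Rational(1, 2), Pow(13, Rational(1, 2))), -4) = Mul(-2, Pow(13, Rational(1, 2))) ≈ -7.2111)
Function('H')(b, E) = Mul(2, Pow(13, Rational(1, 2))) (Function('H')(b, E) = Mul(-1, Mul(-2, Pow(13, Rational(1, 2)))) = Mul(2, Pow(13, Rational(1, 2))))
Add(Add(-1513, Add(Add(993, -467), -445)), Function('H')(50, 34)) = Add(Add(-1513, Add(Add(993, -467), -445)), Mul(2, Pow(13, Rational(1, 2)))) = Add(Add(-1513, Add(526, -445)), Mul(2, Pow(13, Rational(1, 2)))) = Add(Add(-1513, 81), Mul(2, Pow(13, Rational(1, 2)))) = Add(-1432, Mul(2, Pow(13, Rational(1, 2))))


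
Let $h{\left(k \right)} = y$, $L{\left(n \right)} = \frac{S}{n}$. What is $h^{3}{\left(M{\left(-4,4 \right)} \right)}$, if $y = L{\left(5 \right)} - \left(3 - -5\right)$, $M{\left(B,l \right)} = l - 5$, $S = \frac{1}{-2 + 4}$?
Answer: $- \frac{493039}{1000} \approx -493.04$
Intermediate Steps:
$S = \frac{1}{2} \approx 0.5$
$L{\left(n \right)} = \frac{1}{2 n}$
$M{\left(B,l \right)} = -5 + l$
$y = - \frac{79}{10}$ ($y = \frac{1}{2 \cdot 5} - \left(3 - -5\right) = \frac{1}{2} \cdot \frac{1}{5} - \left(3 + 5\right) = \frac{1}{10} - 8 = - \frac{79}{10} \approx -7.9$)
$h{\left(k \right)} = - \frac{79}{10}$
$h^{3}{\left(M{\left(-4,4 \right)} \right)} = \left(- \frac{79}{10}\right)^{3} = - \frac{493039}{1000}$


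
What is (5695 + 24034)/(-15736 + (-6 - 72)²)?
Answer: -29729/9652 ≈ -3.0801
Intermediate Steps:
(5695 + 24034)/(-15736 + (-6 - 72)²) = 29729/(-15736 + (-78)²) = 29729/(-15736 + 6084) = 29729/(-9652) = 29729*(-1/9652) = -29729/9652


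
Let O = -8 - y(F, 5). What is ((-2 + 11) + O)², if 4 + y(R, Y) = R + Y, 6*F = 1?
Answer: 1/36 ≈ 0.027778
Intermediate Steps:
F = ⅙ (F = (⅙)*1 = ⅙ ≈ 0.16667)
y(R, Y) = -4 + R + Y (y(R, Y) = -4 + (R + Y) = -4 + R + Y)
O = -55/6 (O = -8 - (-4 + ⅙ + 5) = -8 - 1*7/6 = -8 - 7/6 = -55/6 ≈ -9.1667)
((-2 + 11) + O)² = ((-2 + 11) - 55/6)² = (9 - 55/6)² = (-⅙)² = 1/36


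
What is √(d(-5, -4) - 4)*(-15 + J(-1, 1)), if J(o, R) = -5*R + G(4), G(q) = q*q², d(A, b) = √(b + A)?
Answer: √2*(22 + 66*I) ≈ 31.113 + 93.338*I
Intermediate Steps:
d(A, b) = √(A + b)
G(q) = q³
J(o, R) = 64 - 5*R (J(o, R) = -5*R + 4³ = -5*R + 64 = 64 - 5*R)
√(d(-5, -4) - 4)*(-15 + J(-1, 1)) = √(√(-5 - 4) - 4)*(-15 + (64 - 5*1)) = √(√(-9) - 4)*(-15 + (64 - 5)) = √(3*I - 4)*(-15 + 59) = √(-4 + 3*I)*44 = (3*√2*(⅓ + I)/2)*44 = 66*√2*(⅓ + I)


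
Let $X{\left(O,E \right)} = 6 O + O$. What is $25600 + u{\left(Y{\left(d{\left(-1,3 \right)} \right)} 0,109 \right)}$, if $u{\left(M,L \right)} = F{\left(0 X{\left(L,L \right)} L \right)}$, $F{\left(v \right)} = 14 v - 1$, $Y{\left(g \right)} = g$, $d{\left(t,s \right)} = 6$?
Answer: $25599$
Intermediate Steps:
$X{\left(O,E \right)} = 7 O$
$F{\left(v \right)} = -1 + 14 v$
$u{\left(M,L \right)} = -1$ ($u{\left(M,L \right)} = -1 + 14 \cdot 0 \cdot 7 L L = -1 + 14 \cdot 0 L = -1 + 14 \cdot 0 = -1 + 0 = -1$)
$25600 + u{\left(Y{\left(d{\left(-1,3 \right)} \right)} 0,109 \right)} = 25600 - 1 = 25599$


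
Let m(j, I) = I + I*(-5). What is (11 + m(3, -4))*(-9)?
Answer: -243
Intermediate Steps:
m(j, I) = -4*I (m(j, I) = I - 5*I = -4*I)
(11 + m(3, -4))*(-9) = (11 - 4*(-4))*(-9) = (11 + 16)*(-9) = 27*(-9) = -243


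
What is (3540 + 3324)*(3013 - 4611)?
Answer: -10968672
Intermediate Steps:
(3540 + 3324)*(3013 - 4611) = 6864*(-1598) = -10968672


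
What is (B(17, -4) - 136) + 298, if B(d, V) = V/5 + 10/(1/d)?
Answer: 1656/5 ≈ 331.20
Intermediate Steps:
B(d, V) = 10*d + V/5 (B(d, V) = V*(1/5) + 10*d = V/5 + 10*d = 10*d + V/5)
(B(17, -4) - 136) + 298 = ((10*17 + (1/5)*(-4)) - 136) + 298 = ((170 - 4/5) - 136) + 298 = (846/5 - 136) + 298 = 166/5 + 298 = 1656/5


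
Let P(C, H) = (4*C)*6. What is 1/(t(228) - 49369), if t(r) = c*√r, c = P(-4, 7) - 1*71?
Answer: -49369/2430939469 + 334*√57/2430939469 ≈ -1.9271e-5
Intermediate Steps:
P(C, H) = 24*C
c = -167 (c = 24*(-4) - 1*71 = -96 - 71 = -167)
t(r) = -167*√r
1/(t(228) - 49369) = 1/(-334*√57 - 49369) = 1/(-49369 - 334*√57)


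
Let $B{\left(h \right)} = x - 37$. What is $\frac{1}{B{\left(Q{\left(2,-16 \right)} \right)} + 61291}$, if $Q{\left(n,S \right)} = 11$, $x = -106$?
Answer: $\frac{1}{61148} \approx 1.6354 \cdot 10^{-5}$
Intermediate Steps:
$B{\left(h \right)} = -143$ ($B{\left(h \right)} = -106 - 37 = -143$)
$\frac{1}{B{\left(Q{\left(2,-16 \right)} \right)} + 61291} = \frac{1}{-143 + 61291} = \frac{1}{61148}$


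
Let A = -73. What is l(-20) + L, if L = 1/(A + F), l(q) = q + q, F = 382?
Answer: -12359/309 ≈ -39.997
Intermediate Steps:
l(q) = 2*q
L = 1/309 (L = 1/(-73 + 382) = 1/309 ≈ 0.0032362)
l(-20) + L = 2*(-20) + 1/309 = -40 + 1/309 = -12359/309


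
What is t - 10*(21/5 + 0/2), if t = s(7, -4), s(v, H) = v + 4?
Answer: -31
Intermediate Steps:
s(v, H) = 4 + v
t = 11 (t = 4 + 7 = 11)
t - 10*(21/5 + 0/2) = 11 - 10*(21/5 + 0/2) = 11 - 10*(21*(1/5) + 0*(1/2)) = 11 - 10*(21/5 + 0) = 11 - 10*21/5 = 11 - 42 = -31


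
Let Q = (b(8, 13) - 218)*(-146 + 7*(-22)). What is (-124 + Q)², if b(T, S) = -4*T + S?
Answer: 5037592576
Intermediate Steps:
b(T, S) = S - 4*T
Q = 71100 (Q = ((13 - 4*8) - 218)*(-146 + 7*(-22)) = ((13 - 32) - 218)*(-146 - 154) = (-19 - 218)*(-300) = -237*(-300) = 71100)
(-124 + Q)² = (-124 + 71100)² = 70976² = 5037592576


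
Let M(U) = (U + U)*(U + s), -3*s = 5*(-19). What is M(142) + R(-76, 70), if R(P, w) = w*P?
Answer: 132004/3 ≈ 44001.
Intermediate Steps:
R(P, w) = P*w
s = 95/3 (s = -5*(-19)/3 = -1/3*(-95) = 95/3 ≈ 31.667)
M(U) = 2*U*(95/3 + U) (M(U) = (U + U)*(U + 95/3) = (2*U)*(95/3 + U) = 2*U*(95/3 + U))
M(142) + R(-76, 70) = (2/3)*142*(95 + 3*142) - 76*70 = (2/3)*142*(95 + 426) - 5320 = (2/3)*142*521 - 5320 = 147964/3 - 5320 = 132004/3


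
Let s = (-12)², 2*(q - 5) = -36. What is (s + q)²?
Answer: 17161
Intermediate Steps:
q = -13 (q = 5 + (½)*(-36) = 5 - 18 = -13)
s = 144
(s + q)² = (144 - 13)² = 131² = 17161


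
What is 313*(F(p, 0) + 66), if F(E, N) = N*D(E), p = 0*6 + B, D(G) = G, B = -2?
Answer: 20658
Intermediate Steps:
p = -2 (p = 0*6 - 2 = 0 - 2 = -2)
F(E, N) = E*N (F(E, N) = N*E = E*N)
313*(F(p, 0) + 66) = 313*(-2*0 + 66) = 313*(0 + 66) = 313*66 = 20658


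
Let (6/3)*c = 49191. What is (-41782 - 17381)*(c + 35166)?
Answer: -7071339249/2 ≈ -3.5357e+9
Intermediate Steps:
c = 49191/2 (c = (1/2)*49191 = 49191/2 ≈ 24596.)
(-41782 - 17381)*(c + 35166) = (-41782 - 17381)*(49191/2 + 35166) = -59163*119523/2 = -7071339249/2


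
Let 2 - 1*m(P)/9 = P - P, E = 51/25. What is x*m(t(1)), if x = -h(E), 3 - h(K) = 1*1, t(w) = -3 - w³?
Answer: -36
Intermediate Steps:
E = 51/25 (E = 51*(1/25) = 51/25 ≈ 2.0400)
h(K) = 2 (h(K) = 3 - 1 = 2)
m(P) = 18 (m(P) = 18 - 9*(P - P) = 18 - 9*0 = 18 + 0 = 18)
x = -2 (x = -1*2 = -2)
x*m(t(1)) = -2*18 = -36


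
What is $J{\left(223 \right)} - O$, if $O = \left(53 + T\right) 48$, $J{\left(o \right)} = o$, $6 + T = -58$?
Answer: $751$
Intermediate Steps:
$T = -64$ ($T = -6 - 58 = -64$)
$O = -528$ ($O = \left(53 - 64\right) 48 = \left(-11\right) 48 = -528$)
$J{\left(223 \right)} - O = 223 - -528 = 223 + 528 = 751$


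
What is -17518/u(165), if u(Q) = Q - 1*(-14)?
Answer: -17518/179 ≈ -97.866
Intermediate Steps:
u(Q) = 14 + Q (u(Q) = Q + 14 = 14 + Q)
-17518/u(165) = -17518/(14 + 165) = -17518/179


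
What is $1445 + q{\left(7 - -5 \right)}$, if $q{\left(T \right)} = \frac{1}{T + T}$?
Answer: $\frac{34681}{24} \approx 1445.0$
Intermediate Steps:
$q{\left(T \right)} = \frac{1}{2 T}$
$1445 + q{\left(7 - -5 \right)} = 1445 + \frac{1}{2 \left(7 - -5\right)} = 1445 + \frac{1}{2 \left(7 + 5\right)} = 1445 + \frac{1}{2 \cdot 12} = 1445 + \frac{1}{2} \cdot \frac{1}{12} = 1445 + \frac{1}{24} = \frac{34681}{24}$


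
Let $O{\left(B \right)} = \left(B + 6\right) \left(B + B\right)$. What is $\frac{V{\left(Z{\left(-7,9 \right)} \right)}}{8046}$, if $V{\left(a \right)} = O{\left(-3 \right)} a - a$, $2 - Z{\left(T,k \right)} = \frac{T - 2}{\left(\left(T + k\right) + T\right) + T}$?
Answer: $- \frac{95}{32184} \approx -0.0029518$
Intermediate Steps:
$O{\left(B \right)} = 2 B \left(6 + B\right)$ ($O{\left(B \right)} = \left(6 + B\right) 2 B = 2 B \left(6 + B\right)$)
$Z{\left(T,k \right)} = 2 - \frac{-2 + T}{k + 3 T}$ ($Z{\left(T,k \right)} = 2 - \frac{T - 2}{\left(\left(T + k\right) + T\right) + T} = 2 - \frac{-2 + T}{\left(k + 2 T\right) + T} = 2 - \frac{-2 + T}{k + 3 T}$)
$V{\left(a \right)} = - 19 a$ ($V{\left(a \right)} = 2 \left(-3\right) \left(6 - 3\right) a - a = 2 \left(-3\right) 3 a - a = - 18 a - a = - 19 a$)
$\frac{V{\left(Z{\left(-7,9 \right)} \right)}}{8046} = \frac{\left(-19\right) \frac{2 + 2 \cdot 9 + 5 \left(-7\right)}{9 + 3 \left(-7\right)}}{8046} = - 19 \frac{2 + 18 - 35}{9 - 21} \cdot \frac{1}{8046} = - 19 \frac{1}{-12} \left(-15\right) \frac{1}{8046} = - 19 \left(\left(- \frac{1}{12}\right) \left(-15\right)\right) \frac{1}{8046} = \left(-19\right) \frac{5}{4} \cdot \frac{1}{8046} = \left(- \frac{95}{4}\right) \frac{1}{8046} = - \frac{95}{32184}$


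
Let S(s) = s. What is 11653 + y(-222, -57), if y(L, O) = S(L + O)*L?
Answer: 73591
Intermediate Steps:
y(L, O) = L*(L + O) (y(L, O) = (L + O)*L = L*(L + O))
11653 + y(-222, -57) = 11653 - 222*(-222 - 57) = 11653 - 222*(-279) = 11653 + 61938 = 73591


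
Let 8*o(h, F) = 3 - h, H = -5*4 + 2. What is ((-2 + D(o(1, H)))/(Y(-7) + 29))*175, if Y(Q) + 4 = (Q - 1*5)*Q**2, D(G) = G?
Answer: 1225/2252 ≈ 0.54396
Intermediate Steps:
H = -18 (H = -20 + 2 = -18)
o(h, F) = 3/8 - h/8 (o(h, F) = (3 - h)/8 = 3/8 - h/8)
Y(Q) = -4 + Q**2*(-5 + Q) (Y(Q) = -4 + (Q - 1*5)*Q**2 = -4 + (Q - 5)*Q**2 = -4 + (-5 + Q)*Q**2 = -4 + Q**2*(-5 + Q))
((-2 + D(o(1, H)))/(Y(-7) + 29))*175 = ((-2 + (3/8 - 1/8*1))/((-4 + (-7)**3 - 5*(-7)**2) + 29))*175 = ((-2 + (3/8 - 1/8))/((-4 - 343 - 5*49) + 29))*175 = ((-2 + 1/4)/((-4 - 343 - 245) + 29))*175 = -7/(4*(-592 + 29))*175 = -7/4/(-563)*175 = -7/4*(-1/563)*175 = (7/2252)*175 = 1225/2252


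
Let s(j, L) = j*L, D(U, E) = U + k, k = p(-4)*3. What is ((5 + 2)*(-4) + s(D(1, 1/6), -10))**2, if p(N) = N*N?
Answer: 268324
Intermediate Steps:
p(N) = N**2
k = 48 (k = (-4)**2*3 = 16*3 = 48)
D(U, E) = 48 + U (D(U, E) = U + 48 = 48 + U)
s(j, L) = L*j
((5 + 2)*(-4) + s(D(1, 1/6), -10))**2 = ((5 + 2)*(-4) - 10*(48 + 1))**2 = (7*(-4) - 10*49)**2 = (-28 - 490)**2 = (-518)**2 = 268324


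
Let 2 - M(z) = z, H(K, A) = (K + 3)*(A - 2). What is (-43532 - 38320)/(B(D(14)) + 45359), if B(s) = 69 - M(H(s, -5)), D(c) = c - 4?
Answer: -81852/45335 ≈ -1.8055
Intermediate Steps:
H(K, A) = (-2 + A)*(3 + K) (H(K, A) = (3 + K)*(-2 + A) = (-2 + A)*(3 + K))
M(z) = 2 - z
D(c) = -4 + c
B(s) = 46 - 7*s (B(s) = 69 - (2 - (-6 - 2*s + 3*(-5) - 5*s)) = 69 - (2 - (-6 - 2*s - 15 - 5*s)) = 69 - (2 - (-21 - 7*s)) = 69 - (2 + (21 + 7*s)) = 69 - (23 + 7*s) = 69 + (-23 - 7*s) = 46 - 7*s)
(-43532 - 38320)/(B(D(14)) + 45359) = (-43532 - 38320)/((46 - 7*(-4 + 14)) + 45359) = -81852/((46 - 7*10) + 45359) = -81852/((46 - 70) + 45359) = -81852/(-24 + 45359) = -81852/45335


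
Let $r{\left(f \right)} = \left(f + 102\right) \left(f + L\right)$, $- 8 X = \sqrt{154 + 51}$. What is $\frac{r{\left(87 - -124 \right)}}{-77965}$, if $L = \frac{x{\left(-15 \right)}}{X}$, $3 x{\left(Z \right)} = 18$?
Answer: $- \frac{66043}{77965} + \frac{15024 \sqrt{205}}{15982825} \approx -0.83363$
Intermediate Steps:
$x{\left(Z \right)} = 6$ ($x{\left(Z \right)} = \frac{1}{3} \cdot 18 = 6$)
$X = - \frac{\sqrt{205}}{8}$ ($X = - \frac{\sqrt{154 + 51}}{8} = - \frac{\sqrt{205}}{8} \approx -1.7897$)
$L = - \frac{48 \sqrt{205}}{205}$ ($L = \frac{6}{\left(- \frac{1}{8}\right) \sqrt{205}} = 6 \left(- \frac{8 \sqrt{205}}{205}\right) = - \frac{48 \sqrt{205}}{205} \approx -3.3525$)
$r{\left(f \right)} = \left(102 + f\right) \left(f - \frac{48 \sqrt{205}}{205}\right)$ ($r{\left(f \right)} = \left(f + 102\right) \left(f - \frac{48 \sqrt{205}}{205}\right) = \left(102 + f\right) \left(f - \frac{48 \sqrt{205}}{205}\right)$)
$\frac{r{\left(87 - -124 \right)}}{-77965} = \frac{\left(87 - -124\right)^{2} + 102 \left(87 - -124\right) - \frac{4896 \sqrt{205}}{205} - \frac{48 \left(87 - -124\right) \sqrt{205}}{205}}{-77965} = \left(\left(87 + 124\right)^{2} + 102 \left(87 + 124\right) - \frac{4896 \sqrt{205}}{205} - \frac{48 \left(87 + 124\right) \sqrt{205}}{205}\right) \left(- \frac{1}{77965}\right) = \left(211^{2} + 102 \cdot 211 - \frac{4896 \sqrt{205}}{205} - \frac{10128 \sqrt{205}}{205}\right) \left(- \frac{1}{77965}\right) = \left(44521 + 21522 - \frac{4896 \sqrt{205}}{205} - \frac{10128 \sqrt{205}}{205}\right) \left(- \frac{1}{77965}\right) = \left(66043 - \frac{15024 \sqrt{205}}{205}\right) \left(- \frac{1}{77965}\right) = - \frac{66043}{77965} + \frac{15024 \sqrt{205}}{15982825}$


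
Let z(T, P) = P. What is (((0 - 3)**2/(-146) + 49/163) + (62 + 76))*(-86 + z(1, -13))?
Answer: -325691289/23798 ≈ -13686.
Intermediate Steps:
(((0 - 3)**2/(-146) + 49/163) + (62 + 76))*(-86 + z(1, -13)) = (((0 - 3)**2/(-146) + 49/163) + (62 + 76))*(-86 - 13) = (((-3)**2*(-1/146) + 49*(1/163)) + 138)*(-99) = ((9*(-1/146) + 49/163) + 138)*(-99) = ((-9/146 + 49/163) + 138)*(-99) = (5687/23798 + 138)*(-99) = (3289811/23798)*(-99) = -325691289/23798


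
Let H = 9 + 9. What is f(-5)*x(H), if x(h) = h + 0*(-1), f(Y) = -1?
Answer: -18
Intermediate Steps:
H = 18
x(h) = h (x(h) = h + 0 = h)
f(-5)*x(H) = -1*18 = -18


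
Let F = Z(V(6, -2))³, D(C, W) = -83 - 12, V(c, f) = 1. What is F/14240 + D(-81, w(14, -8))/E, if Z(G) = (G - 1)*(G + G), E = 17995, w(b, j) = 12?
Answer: -19/3599 ≈ -0.0052792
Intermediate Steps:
D(C, W) = -95
Z(G) = 2*G*(-1 + G) (Z(G) = (-1 + G)*(2*G) = 2*G*(-1 + G))
F = 0 (F = (2*1*(-1 + 1))³ = (2*1*0)³ = 0³ = 0)
F/14240 + D(-81, w(14, -8))/E = 0/14240 - 95/17995 = 0*(1/14240) - 95*1/17995 = 0 - 19/3599 = -19/3599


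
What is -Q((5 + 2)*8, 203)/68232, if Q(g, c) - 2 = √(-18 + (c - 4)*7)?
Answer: -1/34116 - 5*√55/68232 ≈ -0.00057277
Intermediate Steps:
Q(g, c) = 2 + √(-46 + 7*c) (Q(g, c) = 2 + √(-18 + (c - 4)*7) = 2 + √(-18 + (-4 + c)*7) = 2 + √(-18 + (-28 + 7*c)) = 2 + √(-46 + 7*c))
-Q((5 + 2)*8, 203)/68232 = -(2 + √(-46 + 7*203))/68232 = -(2 + √(-46 + 1421))*(1/68232) = -(2 + √1375)*(1/68232) = -(2 + 5*√55)*(1/68232) = (-2 - 5*√55)*(1/68232) = -1/34116 - 5*√55/68232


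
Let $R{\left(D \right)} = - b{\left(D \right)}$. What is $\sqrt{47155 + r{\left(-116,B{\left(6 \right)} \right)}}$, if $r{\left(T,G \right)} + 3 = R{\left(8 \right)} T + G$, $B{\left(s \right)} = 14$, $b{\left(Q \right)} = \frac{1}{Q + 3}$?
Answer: $\frac{\sqrt{5708362}}{11} \approx 217.2$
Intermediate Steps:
$b{\left(Q \right)} = \frac{1}{3 + Q}$
$R{\left(D \right)} = - \frac{1}{3 + D}$
$r{\left(T,G \right)} = -3 + G - \frac{T}{11}$ ($r{\left(T,G \right)} = -3 + \left(- \frac{1}{3 + 8} T + G\right) = -3 + \left(- \frac{1}{11} T + G\right) = -3 + \left(\left(-1\right) \frac{1}{11} T + G\right) = -3 + \left(- \frac{T}{11} + G\right) = -3 + \left(G - \frac{T}{11}\right) = -3 + G - \frac{T}{11}$)
$\sqrt{47155 + r{\left(-116,B{\left(6 \right)} \right)}} = \sqrt{47155 - - \frac{237}{11}} = \sqrt{47155 + \left(-3 + 14 + \frac{116}{11}\right)} = \sqrt{47155 + \frac{237}{11}} = \sqrt{\frac{518942}{11}} = \frac{\sqrt{5708362}}{11}$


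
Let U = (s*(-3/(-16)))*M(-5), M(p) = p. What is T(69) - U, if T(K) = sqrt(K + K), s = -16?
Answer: -15 + sqrt(138) ≈ -3.2527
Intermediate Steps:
T(K) = sqrt(2)*sqrt(K) (T(K) = sqrt(2*K) = sqrt(2)*sqrt(K))
U = 15 (U = -(-48)/(-16)*(-5) = -(-48)*(-1)/16*(-5) = -16*3/16*(-5) = -3*(-5) = 15)
T(69) - U = sqrt(2)*sqrt(69) - 1*15 = sqrt(138) - 15 = -15 + sqrt(138)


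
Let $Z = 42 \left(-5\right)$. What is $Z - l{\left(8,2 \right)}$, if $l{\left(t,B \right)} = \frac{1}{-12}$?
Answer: $- \frac{2519}{12} \approx -209.92$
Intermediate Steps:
$l{\left(t,B \right)} = - \frac{1}{12}$
$Z = -210$
$Z - l{\left(8,2 \right)} = -210 - - \frac{1}{12} = -210 + \frac{1}{12} = - \frac{2519}{12}$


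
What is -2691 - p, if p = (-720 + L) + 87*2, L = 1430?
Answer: -3575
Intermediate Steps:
p = 884 (p = (-720 + 1430) + 87*2 = 710 + 174 = 884)
-2691 - p = -2691 - 1*884 = -2691 - 884 = -3575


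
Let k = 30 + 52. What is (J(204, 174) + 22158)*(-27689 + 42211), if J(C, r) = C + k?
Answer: 325931768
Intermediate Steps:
k = 82
J(C, r) = 82 + C (J(C, r) = C + 82 = 82 + C)
(J(204, 174) + 22158)*(-27689 + 42211) = ((82 + 204) + 22158)*(-27689 + 42211) = (286 + 22158)*14522 = 22444*14522 = 325931768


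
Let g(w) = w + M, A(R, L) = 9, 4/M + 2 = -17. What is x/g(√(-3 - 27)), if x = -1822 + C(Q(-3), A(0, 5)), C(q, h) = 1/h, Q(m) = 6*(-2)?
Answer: 623086/48807 + 5919317*I*√30/97614 ≈ 12.766 + 332.14*I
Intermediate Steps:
M = -4/19 (M = 4/(-2 - 17) = 4/(-19) = 4*(-1/19) = -4/19 ≈ -0.21053)
Q(m) = -12
g(w) = -4/19 + w (g(w) = w - 4/19 = -4/19 + w)
x = -16397/9 (x = -1822 + 1/9 = -1822 + ⅑ = -16397/9 ≈ -1821.9)
x/g(√(-3 - 27)) = -16397/(9*(-4/19 + √(-3 - 27))) = -16397/(9*(-4/19 + √(-30))) = -16397/(9*(-4/19 + I*√30))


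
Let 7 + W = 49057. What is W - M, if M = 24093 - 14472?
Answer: 39429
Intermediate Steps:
W = 49050 (W = -7 + 49057 = 49050)
M = 9621
W - M = 49050 - 1*9621 = 49050 - 9621 = 39429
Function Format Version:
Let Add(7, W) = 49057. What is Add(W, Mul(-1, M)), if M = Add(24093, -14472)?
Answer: 39429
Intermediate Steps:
W = 49050 (W = Add(-7, 49057) = 49050)
M = 9621
Add(W, Mul(-1, M)) = Add(49050, Mul(-1, 9621)) = Add(49050, -9621) = 39429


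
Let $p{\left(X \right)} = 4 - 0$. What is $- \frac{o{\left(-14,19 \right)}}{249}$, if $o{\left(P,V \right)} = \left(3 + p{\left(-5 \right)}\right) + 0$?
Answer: $- \frac{7}{249} \approx -0.028112$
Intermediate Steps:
$p{\left(X \right)} = 4$ ($p{\left(X \right)} = 4 + 0 = 4$)
$o{\left(P,V \right)} = 7$ ($o{\left(P,V \right)} = \left(3 + 4\right) + 0 = 7 + 0 = 7$)
$- \frac{o{\left(-14,19 \right)}}{249} = - \frac{7}{249}$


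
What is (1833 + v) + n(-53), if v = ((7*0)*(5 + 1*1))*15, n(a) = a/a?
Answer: 1834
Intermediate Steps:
n(a) = 1
v = 0 (v = (0*(5 + 1))*15 = (0*6)*15 = 0*15 = 0)
(1833 + v) + n(-53) = (1833 + 0) + 1 = 1833 + 1 = 1834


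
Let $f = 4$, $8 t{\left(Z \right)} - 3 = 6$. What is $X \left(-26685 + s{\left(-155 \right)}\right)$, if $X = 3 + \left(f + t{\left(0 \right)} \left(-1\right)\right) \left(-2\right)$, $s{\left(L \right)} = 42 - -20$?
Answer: $\frac{292853}{4} \approx 73213.0$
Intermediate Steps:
$t{\left(Z \right)} = \frac{9}{8}$ ($t{\left(Z \right)} = \frac{3}{8} + \frac{1}{8} \cdot 6 = \frac{3}{8} + \frac{3}{4} = \frac{9}{8}$)
$s{\left(L \right)} = 62$ ($s{\left(L \right)} = 42 + 20 = 62$)
$X = - \frac{11}{4}$ ($X = 3 + \left(4 + \frac{9}{8} \left(-1\right)\right) \left(-2\right) = 3 + \left(4 - \frac{9}{8}\right) \left(-2\right) = 3 + \frac{23}{8} \left(-2\right) = 3 - \frac{23}{4} = - \frac{11}{4} \approx -2.75$)
$X \left(-26685 + s{\left(-155 \right)}\right) = - \frac{11 \left(-26685 + 62\right)}{4} = \left(- \frac{11}{4}\right) \left(-26623\right) = \frac{292853}{4}$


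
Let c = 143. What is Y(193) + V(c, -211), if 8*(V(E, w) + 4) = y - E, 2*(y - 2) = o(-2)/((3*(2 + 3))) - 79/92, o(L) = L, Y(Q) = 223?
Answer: 4444991/22080 ≈ 201.31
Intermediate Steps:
y = 4151/2760 (y = 2 + (-2*1/(3*(2 + 3)) - 79/92)/2 = 2 + (-2/(3*5) - 79*1/92)/2 = 2 + (-2/15 - 79/92)/2 = 2 + (½)*(-1369/1380) = 2 - 1369/2760 = 4151/2760 ≈ 1.5040)
V(E, w) = -84169/22080 - E/8 (V(E, w) = -4 + (4151/2760 - E)/8 = -4 + (4151/22080 - E/8) = -84169/22080 - E/8)
Y(193) + V(c, -211) = 223 + (-84169/22080 - ⅛*143) = 223 + (-84169/22080 - 143/8) = 223 - 478849/22080 = 4444991/22080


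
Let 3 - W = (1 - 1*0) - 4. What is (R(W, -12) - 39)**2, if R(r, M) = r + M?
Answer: 2025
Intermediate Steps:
W = 6 (W = 3 - ((1 - 1*0) - 4) = 3 - ((1 + 0) - 4) = 3 - (1 - 4) = 3 - 1*(-3) = 3 + 3 = 6)
R(r, M) = M + r
(R(W, -12) - 39)**2 = ((-12 + 6) - 39)**2 = (-6 - 39)**2 = (-45)**2 = 2025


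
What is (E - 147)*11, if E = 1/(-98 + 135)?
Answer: -59818/37 ≈ -1616.7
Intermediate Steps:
E = 1/37 ≈ 0.027027
(E - 147)*11 = (1/37 - 147)*11 = -5438/37*11 = -59818/37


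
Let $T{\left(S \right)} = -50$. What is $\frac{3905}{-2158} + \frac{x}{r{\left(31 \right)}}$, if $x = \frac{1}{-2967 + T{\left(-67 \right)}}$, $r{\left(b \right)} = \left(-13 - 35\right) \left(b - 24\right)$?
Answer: $- \frac{1979271601}{1093795248} \approx -1.8095$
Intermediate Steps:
$r{\left(b \right)} = 1152 - 48 b$ ($r{\left(b \right)} = - 48 \left(-24 + b\right) = 1152 - 48 b$)
$x = - \frac{1}{3017}$ ($x = \frac{1}{-2967 - 50} = \frac{1}{-3017} = - \frac{1}{3017} \approx -0.00033145$)
$\frac{3905}{-2158} + \frac{x}{r{\left(31 \right)}} = \frac{3905}{-2158} - \frac{1}{3017 \left(1152 - 1488\right)} = 3905 \left(- \frac{1}{2158}\right) - \frac{1}{3017 \left(1152 - 1488\right)} = - \frac{3905}{2158} - \frac{1}{3017 \left(-336\right)} = - \frac{3905}{2158} - - \frac{1}{1013712} = - \frac{3905}{2158} + \frac{1}{1013712} = - \frac{1979271601}{1093795248}$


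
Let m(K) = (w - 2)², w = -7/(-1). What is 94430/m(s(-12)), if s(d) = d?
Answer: 18886/5 ≈ 3777.2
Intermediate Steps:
w = 7 (w = -7*(-1) = 7)
m(K) = 25 (m(K) = (7 - 2)² = 5² = 25)
94430/m(s(-12)) = 94430/25 = 94430*(1/25) = 18886/5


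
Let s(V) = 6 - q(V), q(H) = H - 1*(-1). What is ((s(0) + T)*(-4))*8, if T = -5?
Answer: 0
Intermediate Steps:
q(H) = 1 + H (q(H) = H + 1 = 1 + H)
s(V) = 5 - V (s(V) = 6 - (1 + V) = 6 + (-1 - V) = 5 - V)
((s(0) + T)*(-4))*8 = (((5 - 1*0) - 5)*(-4))*8 = (((5 + 0) - 5)*(-4))*8 = ((5 - 5)*(-4))*8 = (0*(-4))*8 = 0*8 = 0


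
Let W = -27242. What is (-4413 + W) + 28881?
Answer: -2774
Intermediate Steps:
(-4413 + W) + 28881 = (-4413 - 27242) + 28881 = -31655 + 28881 = -2774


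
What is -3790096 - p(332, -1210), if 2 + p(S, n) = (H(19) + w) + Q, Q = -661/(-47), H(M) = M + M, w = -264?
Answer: -178124457/47 ≈ -3.7899e+6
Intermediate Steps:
H(M) = 2*M
Q = 661/47 (Q = -661*(-1/47) = 661/47 ≈ 14.064)
p(S, n) = -10055/47 (p(S, n) = -2 + ((2*19 - 264) + 661/47) = -2 + ((38 - 264) + 661/47) = -2 + (-226 + 661/47) = -2 - 9961/47 = -10055/47)
-3790096 - p(332, -1210) = -3790096 - 1*(-10055/47) = -3790096 + 10055/47 = -178124457/47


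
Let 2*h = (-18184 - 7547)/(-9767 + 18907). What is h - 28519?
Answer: -521353051/18280 ≈ -28520.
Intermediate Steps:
h = -25731/18280 (h = ((-18184 - 7547)/(-9767 + 18907))/2 = (-25731/9140)/2 = (-25731*1/9140)/2 = (1/2)*(-25731/9140) = -25731/18280 ≈ -1.4076)
h - 28519 = -25731/18280 - 28519 = -521353051/18280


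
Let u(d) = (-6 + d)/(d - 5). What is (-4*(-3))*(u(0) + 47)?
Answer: 2892/5 ≈ 578.40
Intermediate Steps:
u(d) = (-6 + d)/(-5 + d)
(-4*(-3))*(u(0) + 47) = (-4*(-3))*((-6 + 0)/(-5 + 0) + 47) = 12*(-6/(-5) + 47) = 12*(-⅕*(-6) + 47) = 12*(6/5 + 47) = 12*(241/5) = 2892/5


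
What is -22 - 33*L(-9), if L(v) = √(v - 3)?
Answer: -22 - 66*I*√3 ≈ -22.0 - 114.32*I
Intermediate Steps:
L(v) = √(-3 + v)
-22 - 33*L(-9) = -22 - 33*√(-3 - 9) = -22 - 66*I*√3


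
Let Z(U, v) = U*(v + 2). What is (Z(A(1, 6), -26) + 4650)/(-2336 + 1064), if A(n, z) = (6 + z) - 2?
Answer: -735/212 ≈ -3.4670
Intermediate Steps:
A(n, z) = 4 + z
Z(U, v) = U*(2 + v)
(Z(A(1, 6), -26) + 4650)/(-2336 + 1064) = ((4 + 6)*(2 - 26) + 4650)/(-2336 + 1064) = (10*(-24) + 4650)/(-1272) = (-240 + 4650)*(-1/1272) = 4410*(-1/1272) = -735/212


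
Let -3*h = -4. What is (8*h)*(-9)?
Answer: -96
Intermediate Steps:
h = 4/3 (h = -⅓*(-4) = 4/3 ≈ 1.3333)
(8*h)*(-9) = (8*(4/3))*(-9) = (32/3)*(-9) = -96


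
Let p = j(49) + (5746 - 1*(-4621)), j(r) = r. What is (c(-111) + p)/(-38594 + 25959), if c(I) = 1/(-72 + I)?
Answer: -1906127/2312205 ≈ -0.82438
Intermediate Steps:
p = 10416 (p = 49 + (5746 - 1*(-4621)) = 49 + (5746 + 4621) = 49 + 10367 = 10416)
(c(-111) + p)/(-38594 + 25959) = (1/(-72 - 111) + 10416)/(-38594 + 25959) = (1/(-183) + 10416)/(-12635) = (-1/183 + 10416)*(-1/12635) = (1906127/183)*(-1/12635) = -1906127/2312205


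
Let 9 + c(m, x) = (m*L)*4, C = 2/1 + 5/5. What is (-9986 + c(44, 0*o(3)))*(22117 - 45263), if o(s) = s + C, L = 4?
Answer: 215049486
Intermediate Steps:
C = 3 (C = 2*1 + 5*(⅕) = 2 + 1 = 3)
o(s) = 3 + s (o(s) = s + 3 = 3 + s)
c(m, x) = -9 + 16*m (c(m, x) = -9 + (m*4)*4 = -9 + (4*m)*4 = -9 + 16*m)
(-9986 + c(44, 0*o(3)))*(22117 - 45263) = (-9986 + (-9 + 16*44))*(22117 - 45263) = (-9986 + (-9 + 704))*(-23146) = (-9986 + 695)*(-23146) = -9291*(-23146) = 215049486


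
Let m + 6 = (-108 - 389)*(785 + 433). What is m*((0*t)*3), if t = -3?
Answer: 0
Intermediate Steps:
m = -605352 (m = -6 + (-108 - 389)*(785 + 433) = -6 - 497*1218 = -6 - 605346 = -605352)
m*((0*t)*3) = -605352*0*(-3)*3 = -0*3 = -605352*0 = 0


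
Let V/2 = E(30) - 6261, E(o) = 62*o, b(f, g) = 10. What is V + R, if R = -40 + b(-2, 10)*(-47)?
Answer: -9312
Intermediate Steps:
V = -8802 (V = 2*(62*30 - 6261) = 2*(1860 - 6261) = 2*(-4401) = -8802)
R = -510 (R = -40 + 10*(-47) = -40 - 470 = -510)
V + R = -8802 - 510 = -9312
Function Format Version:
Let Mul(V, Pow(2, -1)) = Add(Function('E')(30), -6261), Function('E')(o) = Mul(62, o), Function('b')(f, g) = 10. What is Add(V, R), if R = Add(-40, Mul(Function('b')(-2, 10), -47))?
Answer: -9312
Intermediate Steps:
V = -8802 (V = Mul(2, Add(Mul(62, 30), -6261)) = Mul(2, Add(1860, -6261)) = Mul(2, -4401) = -8802)
R = -510 (R = Add(-40, Mul(10, -47)) = Add(-40, -470) = -510)
Add(V, R) = Add(-8802, -510) = -9312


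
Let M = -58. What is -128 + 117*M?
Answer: -6914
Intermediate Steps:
-128 + 117*M = -128 + 117*(-58) = -128 - 6786 = -6914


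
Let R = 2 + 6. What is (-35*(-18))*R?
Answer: 5040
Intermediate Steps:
R = 8
(-35*(-18))*R = -35*(-18)*8 = 630*8 = 5040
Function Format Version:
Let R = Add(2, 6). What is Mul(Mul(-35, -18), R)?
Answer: 5040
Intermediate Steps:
R = 8
Mul(Mul(-35, -18), R) = Mul(Mul(-35, -18), 8) = Mul(630, 8) = 5040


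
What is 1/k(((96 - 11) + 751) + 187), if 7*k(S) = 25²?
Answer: 7/625 ≈ 0.011200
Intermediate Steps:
k(S) = 625/7 (k(S) = (⅐)*25² = (⅐)*625 = 625/7)
1/k(((96 - 11) + 751) + 187) = 1/(625/7) = 7/625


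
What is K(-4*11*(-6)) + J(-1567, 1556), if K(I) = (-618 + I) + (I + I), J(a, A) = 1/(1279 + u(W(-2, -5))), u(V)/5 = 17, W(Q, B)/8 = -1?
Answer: 237337/1364 ≈ 174.00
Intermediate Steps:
W(Q, B) = -8 (W(Q, B) = 8*(-1) = -8)
u(V) = 85 (u(V) = 5*17 = 85)
J(a, A) = 1/1364 (J(a, A) = 1/(1279 + 85) = 1/1364)
K(I) = -618 + 3*I (K(I) = (-618 + I) + 2*I = -618 + 3*I)
K(-4*11*(-6)) + J(-1567, 1556) = (-618 + 3*(-4*11*(-6))) + 1/1364 = (-618 + 3*(-44*(-6))) + 1/1364 = (-618 + 3*264) + 1/1364 = (-618 + 792) + 1/1364 = 174 + 1/1364 = 237337/1364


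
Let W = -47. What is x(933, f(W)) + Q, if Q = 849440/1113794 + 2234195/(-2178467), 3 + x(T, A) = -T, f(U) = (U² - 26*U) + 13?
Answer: -1135857083726139/1213181736899 ≈ -936.26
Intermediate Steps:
f(U) = 13 + U² - 26*U
x(T, A) = -3 - T
Q = -318977988675/1213181736899 (Q = 849440*(1/1113794) + 2234195*(-1/2178467) = 424720/556897 - 2234195/2178467 = -318977988675/1213181736899 ≈ -0.26293)
x(933, f(W)) + Q = (-3 - 1*933) - 318977988675/1213181736899 = (-3 - 933) - 318977988675/1213181736899 = -936 - 318977988675/1213181736899 = -1135857083726139/1213181736899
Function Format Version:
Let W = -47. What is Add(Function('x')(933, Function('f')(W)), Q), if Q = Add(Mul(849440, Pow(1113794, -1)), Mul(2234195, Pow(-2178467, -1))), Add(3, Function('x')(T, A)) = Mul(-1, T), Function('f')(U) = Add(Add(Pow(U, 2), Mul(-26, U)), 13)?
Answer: Rational(-1135857083726139, 1213181736899) ≈ -936.26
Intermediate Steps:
Function('f')(U) = Add(13, Pow(U, 2), Mul(-26, U))
Function('x')(T, A) = Add(-3, Mul(-1, T))
Q = Rational(-318977988675, 1213181736899) (Q = Add(Mul(849440, Rational(1, 1113794)), Mul(2234195, Rational(-1, 2178467))) = Add(Rational(424720, 556897), Rational(-2234195, 2178467)) = Rational(-318977988675, 1213181736899) ≈ -0.26293)
Add(Function('x')(933, Function('f')(W)), Q) = Add(Add(-3, Mul(-1, 933)), Rational(-318977988675, 1213181736899)) = Add(Add(-3, -933), Rational(-318977988675, 1213181736899)) = Add(-936, Rational(-318977988675, 1213181736899)) = Rational(-1135857083726139, 1213181736899)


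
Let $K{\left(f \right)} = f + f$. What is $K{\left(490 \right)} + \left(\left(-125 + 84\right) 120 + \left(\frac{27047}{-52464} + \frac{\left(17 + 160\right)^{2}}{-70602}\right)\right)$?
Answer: $- \frac{2432927121545}{617343888} \approx -3941.0$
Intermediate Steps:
$K{\left(f \right)} = 2 f$
$K{\left(490 \right)} + \left(\left(-125 + 84\right) 120 + \left(\frac{27047}{-52464} + \frac{\left(17 + 160\right)^{2}}{-70602}\right)\right) = 2 \cdot 490 + \left(\left(-125 + 84\right) 120 + \left(\frac{27047}{-52464} + \frac{\left(17 + 160\right)^{2}}{-70602}\right)\right) = 980 - \left(\frac{258149927}{52464} - 177^{2} \left(- \frac{1}{70602}\right)\right) = 980 + \left(-4920 + \left(- \frac{27047}{52464} + 31329 \left(- \frac{1}{70602}\right)\right)\right) = 980 - \frac{3037924131785}{617343888} = - \frac{2432927121545}{617343888}$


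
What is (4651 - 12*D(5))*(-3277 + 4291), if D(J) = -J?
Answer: 4776954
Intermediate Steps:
(4651 - 12*D(5))*(-3277 + 4291) = (4651 - (-12)*5)*(-3277 + 4291) = (4651 - 12*(-5))*1014 = (4651 + 60)*1014 = 4711*1014 = 4776954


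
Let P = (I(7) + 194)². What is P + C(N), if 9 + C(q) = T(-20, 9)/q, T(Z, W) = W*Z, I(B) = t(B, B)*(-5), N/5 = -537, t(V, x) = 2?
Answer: 6058625/179 ≈ 33847.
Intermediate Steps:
N = -2685 (N = 5*(-537) = -2685)
I(B) = -10 (I(B) = 2*(-5) = -10)
C(q) = -9 - 180/q (C(q) = -9 + (9*(-20))/q = -9 - 180/q)
P = 33856 (P = (-10 + 194)² = 184² = 33856)
P + C(N) = 33856 + (-9 - 180/(-2685)) = 33856 + (-9 - 180*(-1/2685)) = 33856 + (-9 + 12/179) = 33856 - 1599/179 = 6058625/179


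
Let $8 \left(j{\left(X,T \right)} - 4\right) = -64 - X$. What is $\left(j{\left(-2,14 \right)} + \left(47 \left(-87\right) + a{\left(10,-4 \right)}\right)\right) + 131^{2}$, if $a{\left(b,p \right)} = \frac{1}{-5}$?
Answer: $\frac{261361}{20} \approx 13068.0$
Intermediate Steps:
$a{\left(b,p \right)} = - \frac{1}{5}$
$j{\left(X,T \right)} = -4 - \frac{X}{8}$ ($j{\left(X,T \right)} = 4 + \frac{-64 - X}{8} = 4 - \left(8 + \frac{X}{8}\right) = -4 - \frac{X}{8}$)
$\left(j{\left(-2,14 \right)} + \left(47 \left(-87\right) + a{\left(10,-4 \right)}\right)\right) + 131^{2} = \left(\left(-4 - - \frac{1}{4}\right) + \left(47 \left(-87\right) - \frac{1}{5}\right)\right) + 131^{2} = \left(\left(-4 + \frac{1}{4}\right) - \frac{20446}{5}\right) + 17161 = \left(- \frac{15}{4} - \frac{20446}{5}\right) + 17161 = - \frac{81859}{20} + 17161 = \frac{261361}{20}$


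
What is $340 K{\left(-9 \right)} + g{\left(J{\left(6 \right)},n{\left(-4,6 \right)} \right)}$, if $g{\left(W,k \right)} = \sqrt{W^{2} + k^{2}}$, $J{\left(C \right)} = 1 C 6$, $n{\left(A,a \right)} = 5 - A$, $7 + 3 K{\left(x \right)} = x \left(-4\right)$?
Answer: $\frac{9860}{3} + 9 \sqrt{17} \approx 3323.8$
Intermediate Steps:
$K{\left(x \right)} = - \frac{7}{3} - \frac{4 x}{3}$ ($K{\left(x \right)} = - \frac{7}{3} + \frac{x \left(-4\right)}{3} = - \frac{7}{3} + \frac{\left(-4\right) x}{3} = - \frac{7}{3} - \frac{4 x}{3}$)
$J{\left(C \right)} = 6 C$ ($J{\left(C \right)} = C 6 = 6 C$)
$340 K{\left(-9 \right)} + g{\left(J{\left(6 \right)},n{\left(-4,6 \right)} \right)} = 340 \left(- \frac{7}{3} - -12\right) + \sqrt{\left(6 \cdot 6\right)^{2} + \left(5 - -4\right)^{2}} = 340 \left(- \frac{7}{3} + 12\right) + \sqrt{36^{2} + \left(5 + 4\right)^{2}} = 340 \cdot \frac{29}{3} + \sqrt{1296 + 9^{2}} = \frac{9860}{3} + \sqrt{1296 + 81} = \frac{9860}{3} + \sqrt{1377} = \frac{9860}{3} + 9 \sqrt{17}$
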